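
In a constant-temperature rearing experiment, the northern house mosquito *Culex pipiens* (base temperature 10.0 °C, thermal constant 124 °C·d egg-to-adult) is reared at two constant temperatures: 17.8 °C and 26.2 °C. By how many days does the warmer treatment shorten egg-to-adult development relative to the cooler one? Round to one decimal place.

8.2 days

At 17.8 °C: 124 / (17.8 − 10.0) = 124 / 7.8 = 15.897 d.
At 26.2 °C: 124 / (26.2 − 10.0) = 124 / 16.2 = 7.654 d.
Difference = |15.897 − 7.654| = 8.243 ≈ 8.2 days.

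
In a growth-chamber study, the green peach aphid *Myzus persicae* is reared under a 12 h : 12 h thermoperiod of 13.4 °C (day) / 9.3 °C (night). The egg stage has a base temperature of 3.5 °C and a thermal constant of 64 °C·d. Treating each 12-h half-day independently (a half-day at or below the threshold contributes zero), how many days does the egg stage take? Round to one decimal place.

8.2 days

Day half: max(0, 13.4 − 3.5) × 0.5 = 9.9 × 0.5 = 4.95 DD.
Night half: max(0, 9.3 − 3.5) × 0.5 = 5.8 × 0.5 = 2.90 DD.
Per 24 h: 7.85 DD/day.
Duration = 64 / 7.85 = 8.153 ≈ 8.2 days.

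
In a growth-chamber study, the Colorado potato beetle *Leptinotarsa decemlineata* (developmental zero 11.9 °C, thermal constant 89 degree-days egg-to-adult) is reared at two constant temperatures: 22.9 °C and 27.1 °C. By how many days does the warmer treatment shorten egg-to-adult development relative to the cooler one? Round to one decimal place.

2.2 days

At 22.9 °C: 89 / (22.9 − 11.9) = 89 / 11.0 = 8.091 d.
At 27.1 °C: 89 / (27.1 − 11.9) = 89 / 15.2 = 5.855 d.
Difference = |8.091 − 5.855| = 2.236 ≈ 2.2 days.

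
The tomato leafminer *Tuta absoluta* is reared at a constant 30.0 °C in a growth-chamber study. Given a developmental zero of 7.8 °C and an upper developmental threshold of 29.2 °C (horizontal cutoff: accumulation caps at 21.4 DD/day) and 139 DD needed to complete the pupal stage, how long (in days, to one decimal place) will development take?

6.5 days

Temperature 30.0 °C exceeds the upper threshold, so daily accumulation caps at 29.2 − 7.8 = 21.4 DD/day.
Duration = 139 / 21.4 = 6.495 ≈ 6.5 days.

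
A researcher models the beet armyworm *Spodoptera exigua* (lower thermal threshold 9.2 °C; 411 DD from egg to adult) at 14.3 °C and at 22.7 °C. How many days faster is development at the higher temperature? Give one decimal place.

At 14.3 °C: 411 / (14.3 − 9.2) = 411 / 5.1 = 80.588 d.
At 22.7 °C: 411 / (22.7 − 9.2) = 411 / 13.5 = 30.444 d.
Difference = |80.588 − 30.444| = 50.144 ≈ 50.1 days.

50.1 days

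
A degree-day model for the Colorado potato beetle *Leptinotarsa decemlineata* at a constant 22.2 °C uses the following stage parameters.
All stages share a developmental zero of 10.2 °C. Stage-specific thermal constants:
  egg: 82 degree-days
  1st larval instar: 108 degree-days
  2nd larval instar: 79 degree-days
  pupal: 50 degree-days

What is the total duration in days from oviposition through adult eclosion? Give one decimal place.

Daily accumulation at 22.2 °C = 22.2 − 10.2 = 12.0 DD/day.
Total K = 82 + 108 + 79 + 50 = 319 DD.
Total duration = 319 / 12.0 = 26.583 ≈ 26.6 days.

26.6 days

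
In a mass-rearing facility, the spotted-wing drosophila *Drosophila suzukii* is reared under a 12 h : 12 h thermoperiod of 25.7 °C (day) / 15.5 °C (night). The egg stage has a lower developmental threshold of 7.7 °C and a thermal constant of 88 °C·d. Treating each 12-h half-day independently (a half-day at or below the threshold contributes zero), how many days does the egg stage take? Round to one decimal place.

6.8 days

Day half: max(0, 25.7 − 7.7) × 0.5 = 18.0 × 0.5 = 9.00 DD.
Night half: max(0, 15.5 − 7.7) × 0.5 = 7.8 × 0.5 = 3.90 DD.
Per 24 h: 12.90 DD/day.
Duration = 88 / 12.90 = 6.822 ≈ 6.8 days.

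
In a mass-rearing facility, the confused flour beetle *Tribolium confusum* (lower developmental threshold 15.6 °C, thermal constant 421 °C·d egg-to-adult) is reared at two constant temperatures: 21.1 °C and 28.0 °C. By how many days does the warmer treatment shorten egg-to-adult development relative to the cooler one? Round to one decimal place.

42.6 days

At 21.1 °C: 421 / (21.1 − 15.6) = 421 / 5.5 = 76.545 d.
At 28.0 °C: 421 / (28.0 − 15.6) = 421 / 12.4 = 33.952 d.
Difference = |76.545 − 33.952| = 42.594 ≈ 42.6 days.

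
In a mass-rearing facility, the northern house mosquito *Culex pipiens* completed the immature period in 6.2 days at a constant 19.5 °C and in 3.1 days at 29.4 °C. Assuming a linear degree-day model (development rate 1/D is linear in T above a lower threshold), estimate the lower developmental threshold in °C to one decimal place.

9.6 °C

Under the model K = D·(T − T_b), so D₁·(T₁ − T_b) = D₂·(T₂ − T_b).
6.2·(19.5 − T_b) = 3.1·(29.4 − T_b)
T_b = (6.2·19.5 − 3.1·29.4) / (6.2 − 3.1) = 29.76 / 3.1 = 9.600 °C ≈ 9.6 °C.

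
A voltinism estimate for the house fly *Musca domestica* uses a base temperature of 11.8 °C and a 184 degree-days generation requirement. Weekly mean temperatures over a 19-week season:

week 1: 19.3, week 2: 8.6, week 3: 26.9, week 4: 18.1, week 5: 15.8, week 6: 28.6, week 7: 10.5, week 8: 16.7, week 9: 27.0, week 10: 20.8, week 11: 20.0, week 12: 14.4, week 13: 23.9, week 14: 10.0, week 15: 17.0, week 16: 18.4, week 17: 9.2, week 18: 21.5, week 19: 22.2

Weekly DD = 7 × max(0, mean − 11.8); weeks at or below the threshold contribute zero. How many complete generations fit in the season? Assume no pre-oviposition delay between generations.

Weekly DD (7 × max(0, T̄ − 11.8)): 52.5, 0.0, 105.7, 44.1, 28.0, 117.6, 0.0, 34.3, 106.4, 63.0, 57.4, 18.2, 84.7, 0.0, 36.4, 46.2, 0.0, 67.9, 72.8.
Season total = 935.2 DD.
Complete generations = ⌊935.2 / 184⌋ = 5.

5 generations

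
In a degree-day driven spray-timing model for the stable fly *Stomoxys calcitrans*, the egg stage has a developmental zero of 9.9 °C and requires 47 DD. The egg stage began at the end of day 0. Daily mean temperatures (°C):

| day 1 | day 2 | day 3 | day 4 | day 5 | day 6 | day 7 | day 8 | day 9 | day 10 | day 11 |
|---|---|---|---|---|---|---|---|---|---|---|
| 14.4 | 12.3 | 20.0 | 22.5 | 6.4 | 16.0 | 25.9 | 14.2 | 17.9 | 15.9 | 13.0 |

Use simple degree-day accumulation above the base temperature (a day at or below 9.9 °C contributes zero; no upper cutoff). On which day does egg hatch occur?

Daily DD above 9.9 °C: 4.5, 2.4, 10.1, 12.6, 0.0, 6.1, 16.0, 4.3, 8.0, 6.0, 3.1.
Cumulative: 4.5, 6.9, 17.0, 29.6, 29.6, 35.7, 51.7, 56.0, 64.0, 70.0, 73.1.
The total first reaches 47 DD on day 7.

day 7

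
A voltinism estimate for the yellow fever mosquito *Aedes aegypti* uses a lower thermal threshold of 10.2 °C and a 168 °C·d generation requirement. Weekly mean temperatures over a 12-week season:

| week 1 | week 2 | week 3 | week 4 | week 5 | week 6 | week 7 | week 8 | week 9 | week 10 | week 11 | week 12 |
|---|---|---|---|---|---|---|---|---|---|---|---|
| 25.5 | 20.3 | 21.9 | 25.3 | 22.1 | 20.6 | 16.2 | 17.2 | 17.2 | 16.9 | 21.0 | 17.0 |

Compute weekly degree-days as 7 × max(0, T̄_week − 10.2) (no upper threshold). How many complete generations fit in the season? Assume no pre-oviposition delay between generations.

4 generations

Weekly DD (7 × max(0, T̄ − 10.2)): 107.1, 70.7, 81.9, 105.7, 83.3, 72.8, 42.0, 49.0, 49.0, 46.9, 75.6, 47.6.
Season total = 831.6 DD.
Complete generations = ⌊831.6 / 168⌋ = 4.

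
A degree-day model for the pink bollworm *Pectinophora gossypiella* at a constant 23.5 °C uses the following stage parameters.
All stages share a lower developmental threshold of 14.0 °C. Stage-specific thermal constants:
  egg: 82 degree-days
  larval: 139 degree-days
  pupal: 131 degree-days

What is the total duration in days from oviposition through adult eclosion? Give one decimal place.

Daily accumulation at 23.5 °C = 23.5 − 14.0 = 9.5 DD/day.
Total K = 82 + 139 + 131 = 352 DD.
Total duration = 352 / 9.5 = 37.053 ≈ 37.1 days.

37.1 days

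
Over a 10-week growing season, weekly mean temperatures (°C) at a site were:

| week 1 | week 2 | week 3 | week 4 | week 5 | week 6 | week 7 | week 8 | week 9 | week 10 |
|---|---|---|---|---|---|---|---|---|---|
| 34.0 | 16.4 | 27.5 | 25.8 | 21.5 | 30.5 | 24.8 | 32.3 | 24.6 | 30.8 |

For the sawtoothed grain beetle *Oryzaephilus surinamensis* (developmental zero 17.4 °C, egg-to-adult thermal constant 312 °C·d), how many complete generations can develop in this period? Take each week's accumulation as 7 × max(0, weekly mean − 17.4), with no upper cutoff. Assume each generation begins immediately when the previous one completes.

Weekly DD (7 × max(0, T̄ − 17.4)): 116.2, 0.0, 70.7, 58.8, 28.7, 91.7, 51.8, 104.3, 50.4, 93.8.
Season total = 666.4 DD.
Complete generations = ⌊666.4 / 312⌋ = 2.

2 generations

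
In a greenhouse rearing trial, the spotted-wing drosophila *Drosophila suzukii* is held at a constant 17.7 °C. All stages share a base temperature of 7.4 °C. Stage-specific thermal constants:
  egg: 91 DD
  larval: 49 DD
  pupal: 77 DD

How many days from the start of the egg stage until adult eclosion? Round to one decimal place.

21.1 days

Daily accumulation at 17.7 °C = 17.7 − 7.4 = 10.3 DD/day.
Total K = 91 + 49 + 77 = 217 DD.
Total duration = 217 / 10.3 = 21.068 ≈ 21.1 days.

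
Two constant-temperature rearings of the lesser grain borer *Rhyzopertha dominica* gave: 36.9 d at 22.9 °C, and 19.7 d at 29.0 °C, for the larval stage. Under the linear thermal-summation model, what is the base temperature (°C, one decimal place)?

15.9 °C

Equal thermal constants: D₁(T₁ − T_b) = D₂(T₂ − T_b).
36.9·(22.9 − T_b) = 19.7·(29.0 − T_b)
T_b = (36.9·22.9 − 19.7·29.0) / (36.9 − 19.7) = 273.71 / 17.2 = 15.913 °C ≈ 15.9 °C.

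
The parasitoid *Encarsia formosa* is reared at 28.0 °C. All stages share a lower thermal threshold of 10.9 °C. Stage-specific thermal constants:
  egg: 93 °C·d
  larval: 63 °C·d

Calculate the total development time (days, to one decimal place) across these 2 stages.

9.1 days

Daily accumulation at 28.0 °C = 28.0 − 10.9 = 17.1 DD/day.
Total K = 93 + 63 = 156 DD.
Total duration = 156 / 17.1 = 9.123 ≈ 9.1 days.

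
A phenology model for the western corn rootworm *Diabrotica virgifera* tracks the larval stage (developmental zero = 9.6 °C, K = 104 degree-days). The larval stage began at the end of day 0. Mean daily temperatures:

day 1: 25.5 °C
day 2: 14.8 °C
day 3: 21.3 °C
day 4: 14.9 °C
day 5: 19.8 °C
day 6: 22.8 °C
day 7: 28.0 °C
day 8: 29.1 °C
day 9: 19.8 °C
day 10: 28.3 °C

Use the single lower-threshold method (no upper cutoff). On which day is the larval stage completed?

Daily DD above 9.6 °C: 15.9, 5.2, 11.7, 5.3, 10.2, 13.2, 18.4, 19.5, 10.2, 18.7.
Cumulative: 15.9, 21.1, 32.8, 38.1, 48.3, 61.5, 79.9, 99.4, 109.6, 128.3.
The total first reaches 104 DD on day 9.

day 9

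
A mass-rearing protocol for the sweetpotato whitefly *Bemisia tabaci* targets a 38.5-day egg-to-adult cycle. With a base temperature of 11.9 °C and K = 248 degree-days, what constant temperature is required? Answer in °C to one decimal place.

18.3 °C

Required daily accumulation = 248 / 38.5 = 6.442 DD/day.
T = T_base + 6.442 = 11.9 + 6.442 = 18.342 ≈ 18.3 °C.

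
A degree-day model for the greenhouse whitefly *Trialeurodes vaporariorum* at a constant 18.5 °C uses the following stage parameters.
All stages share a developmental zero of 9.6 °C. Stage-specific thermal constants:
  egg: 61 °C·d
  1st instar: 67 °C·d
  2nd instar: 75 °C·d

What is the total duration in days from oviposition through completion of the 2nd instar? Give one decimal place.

22.8 days

Daily accumulation at 18.5 °C = 18.5 − 9.6 = 8.9 DD/day.
Total K = 61 + 67 + 75 = 203 DD.
Total duration = 203 / 8.9 = 22.809 ≈ 22.8 days.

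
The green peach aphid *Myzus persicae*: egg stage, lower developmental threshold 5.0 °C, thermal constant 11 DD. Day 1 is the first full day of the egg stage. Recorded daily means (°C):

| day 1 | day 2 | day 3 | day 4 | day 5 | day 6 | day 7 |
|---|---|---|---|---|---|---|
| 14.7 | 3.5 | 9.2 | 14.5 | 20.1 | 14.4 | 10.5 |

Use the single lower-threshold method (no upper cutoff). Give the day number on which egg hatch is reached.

day 3

Daily DD above 5.0 °C: 9.7, 0.0, 4.2, 9.5, 15.1, 9.4, 5.5.
Cumulative: 9.7, 9.7, 13.9, 23.4, 38.5, 47.9, 53.4.
The total first reaches 11 DD on day 3.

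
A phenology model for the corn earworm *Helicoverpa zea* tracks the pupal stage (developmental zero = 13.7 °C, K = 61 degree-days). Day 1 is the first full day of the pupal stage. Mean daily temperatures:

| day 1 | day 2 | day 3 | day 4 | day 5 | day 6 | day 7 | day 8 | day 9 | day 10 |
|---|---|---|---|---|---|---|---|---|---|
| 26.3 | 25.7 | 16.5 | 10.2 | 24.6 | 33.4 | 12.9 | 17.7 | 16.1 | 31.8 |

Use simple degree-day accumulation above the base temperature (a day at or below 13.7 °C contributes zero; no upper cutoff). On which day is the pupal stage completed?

Daily DD above 13.7 °C: 12.6, 12.0, 2.8, 0.0, 10.9, 19.7, 0.0, 4.0, 2.4, 18.1.
Cumulative: 12.6, 24.6, 27.4, 27.4, 38.3, 58.0, 58.0, 62.0, 64.4, 82.5.
The total first reaches 61 DD on day 8.

day 8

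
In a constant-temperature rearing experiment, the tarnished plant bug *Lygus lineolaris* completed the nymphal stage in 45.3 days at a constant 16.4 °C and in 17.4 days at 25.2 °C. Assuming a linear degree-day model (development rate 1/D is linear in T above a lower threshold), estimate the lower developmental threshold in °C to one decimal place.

Equal thermal constants: D₁(T₁ − T_b) = D₂(T₂ − T_b).
45.3·(16.4 − T_b) = 17.4·(25.2 − T_b)
T_b = (45.3·16.4 − 17.4·25.2) / (45.3 − 17.4) = 304.44 / 27.9 = 10.912 °C ≈ 10.9 °C.

10.9 °C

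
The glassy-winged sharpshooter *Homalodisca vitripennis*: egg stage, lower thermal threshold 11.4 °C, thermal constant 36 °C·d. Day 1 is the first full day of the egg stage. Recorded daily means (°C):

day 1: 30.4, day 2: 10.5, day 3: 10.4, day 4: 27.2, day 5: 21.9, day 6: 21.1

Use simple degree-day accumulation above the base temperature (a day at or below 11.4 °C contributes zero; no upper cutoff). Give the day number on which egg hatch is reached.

day 5

Daily DD above 11.4 °C: 19.0, 0.0, 0.0, 15.8, 10.5, 9.7.
Cumulative: 19.0, 19.0, 19.0, 34.8, 45.3, 55.0.
The total first reaches 36 DD on day 5.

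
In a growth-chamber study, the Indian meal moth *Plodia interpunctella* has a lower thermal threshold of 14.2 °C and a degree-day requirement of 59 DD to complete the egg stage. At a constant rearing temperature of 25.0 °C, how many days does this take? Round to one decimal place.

Daily accumulation = 25.0 − 14.2 = 10.8 DD/day.
Duration = 59 / 10.8 = 5.463 ≈ 5.5 days.

5.5 days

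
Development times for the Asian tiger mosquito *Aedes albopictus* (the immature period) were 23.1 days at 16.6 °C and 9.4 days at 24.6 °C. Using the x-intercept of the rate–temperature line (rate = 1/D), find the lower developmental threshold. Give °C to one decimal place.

Linear rate model ⇒ the product D·(T − T_b) is constant across temperatures.
23.1·(16.6 − T_b) = 9.4·(24.6 − T_b)
T_b = (23.1·16.6 − 9.4·24.6) / (23.1 − 9.4) = 152.22 / 13.7 = 11.111 °C ≈ 11.1 °C.

11.1 °C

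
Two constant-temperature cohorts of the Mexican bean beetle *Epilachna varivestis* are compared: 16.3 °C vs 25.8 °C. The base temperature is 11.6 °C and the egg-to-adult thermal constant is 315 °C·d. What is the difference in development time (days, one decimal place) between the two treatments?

44.8 days

At 16.3 °C: 315 / (16.3 − 11.6) = 315 / 4.7 = 67.021 d.
At 25.8 °C: 315 / (25.8 − 11.6) = 315 / 14.2 = 22.183 d.
Difference = |67.021 − 22.183| = 44.838 ≈ 44.8 days.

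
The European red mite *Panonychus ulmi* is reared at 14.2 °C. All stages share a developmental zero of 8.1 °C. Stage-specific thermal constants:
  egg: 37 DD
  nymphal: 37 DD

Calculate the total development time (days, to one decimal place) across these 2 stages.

Daily accumulation at 14.2 °C = 14.2 − 8.1 = 6.1 DD/day.
Total K = 37 + 37 = 74 DD.
Total duration = 74 / 6.1 = 12.131 ≈ 12.1 days.

12.1 days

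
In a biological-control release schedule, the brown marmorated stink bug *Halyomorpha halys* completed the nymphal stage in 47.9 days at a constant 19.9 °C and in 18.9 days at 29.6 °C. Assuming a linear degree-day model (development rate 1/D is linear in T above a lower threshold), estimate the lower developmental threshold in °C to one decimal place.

Under the model K = D·(T − T_b), so D₁·(T₁ − T_b) = D₂·(T₂ − T_b).
47.9·(19.9 − T_b) = 18.9·(29.6 − T_b)
T_b = (47.9·19.9 − 18.9·29.6) / (47.9 − 18.9) = 393.77 / 29.0 = 13.578 °C ≈ 13.6 °C.

13.6 °C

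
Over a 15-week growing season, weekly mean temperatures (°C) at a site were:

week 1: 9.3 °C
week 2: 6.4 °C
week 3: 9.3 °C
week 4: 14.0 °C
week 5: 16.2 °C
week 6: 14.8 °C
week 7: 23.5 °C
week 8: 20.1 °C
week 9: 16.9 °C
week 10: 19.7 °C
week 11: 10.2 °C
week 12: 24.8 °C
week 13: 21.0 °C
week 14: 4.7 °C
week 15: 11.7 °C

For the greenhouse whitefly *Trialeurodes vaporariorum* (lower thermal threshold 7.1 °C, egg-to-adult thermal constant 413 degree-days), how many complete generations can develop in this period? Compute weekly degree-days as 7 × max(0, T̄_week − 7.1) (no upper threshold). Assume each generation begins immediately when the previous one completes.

Weekly DD (7 × max(0, T̄ − 7.1)): 15.4, 0.0, 15.4, 48.3, 63.7, 53.9, 114.8, 91.0, 68.6, 88.2, 21.7, 123.9, 97.3, 0.0, 32.2.
Season total = 834.4 DD.
Complete generations = ⌊834.4 / 413⌋ = 2.

2 generations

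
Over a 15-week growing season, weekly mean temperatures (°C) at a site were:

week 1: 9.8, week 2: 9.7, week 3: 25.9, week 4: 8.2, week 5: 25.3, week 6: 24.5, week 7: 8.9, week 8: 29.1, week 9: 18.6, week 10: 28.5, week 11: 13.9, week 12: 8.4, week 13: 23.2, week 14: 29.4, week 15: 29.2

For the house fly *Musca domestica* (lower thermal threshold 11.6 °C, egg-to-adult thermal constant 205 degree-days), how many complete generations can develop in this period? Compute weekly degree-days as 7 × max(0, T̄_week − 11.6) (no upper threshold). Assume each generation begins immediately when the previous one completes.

4 generations

Weekly DD (7 × max(0, T̄ − 11.6)): 0.0, 0.0, 100.1, 0.0, 95.9, 90.3, 0.0, 122.5, 49.0, 118.3, 16.1, 0.0, 81.2, 124.6, 123.2.
Season total = 921.2 DD.
Complete generations = ⌊921.2 / 205⌋ = 4.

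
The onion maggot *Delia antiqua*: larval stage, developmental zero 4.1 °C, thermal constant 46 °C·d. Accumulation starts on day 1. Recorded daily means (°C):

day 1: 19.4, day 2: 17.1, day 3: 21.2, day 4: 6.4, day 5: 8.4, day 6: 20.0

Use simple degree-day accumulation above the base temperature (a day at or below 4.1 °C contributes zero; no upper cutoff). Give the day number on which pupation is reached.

day 4

Daily DD above 4.1 °C: 15.3, 13.0, 17.1, 2.3, 4.3, 15.9.
Cumulative: 15.3, 28.3, 45.4, 47.7, 52.0, 67.9.
The total first reaches 46 DD on day 4.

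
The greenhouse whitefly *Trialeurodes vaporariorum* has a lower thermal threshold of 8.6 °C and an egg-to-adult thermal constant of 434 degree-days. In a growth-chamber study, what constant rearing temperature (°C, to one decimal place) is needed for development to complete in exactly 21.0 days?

29.3 °C

Required daily accumulation = 434 / 21.0 = 20.667 DD/day.
T = T_base + 20.667 = 8.6 + 20.667 = 29.267 ≈ 29.3 °C.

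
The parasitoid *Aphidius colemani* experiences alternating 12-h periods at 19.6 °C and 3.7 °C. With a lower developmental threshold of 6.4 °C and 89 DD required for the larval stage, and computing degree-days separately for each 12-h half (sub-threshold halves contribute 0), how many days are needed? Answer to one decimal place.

Day half: max(0, 19.6 − 6.4) × 0.5 = 13.2 × 0.5 = 6.60 DD.
Night half: max(0, 3.7 − 6.4) × 0.5 = 0.0 × 0.5 = 0.00 DD.
Per 24 h: 6.60 DD/day.
Duration = 89 / 6.60 = 13.485 ≈ 13.5 days.

13.5 days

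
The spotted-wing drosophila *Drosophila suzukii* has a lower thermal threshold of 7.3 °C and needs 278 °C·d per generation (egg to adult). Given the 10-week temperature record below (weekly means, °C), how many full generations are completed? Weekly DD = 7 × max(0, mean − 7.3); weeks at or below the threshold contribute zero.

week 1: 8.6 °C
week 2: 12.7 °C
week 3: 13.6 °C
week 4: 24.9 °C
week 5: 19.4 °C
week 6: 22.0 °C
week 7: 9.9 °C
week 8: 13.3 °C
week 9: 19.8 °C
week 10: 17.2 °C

Weekly DD (7 × max(0, T̄ − 7.3)): 9.1, 37.8, 44.1, 123.2, 84.7, 102.9, 18.2, 42.0, 87.5, 69.3.
Season total = 618.8 DD.
Complete generations = ⌊618.8 / 278⌋ = 2.

2 generations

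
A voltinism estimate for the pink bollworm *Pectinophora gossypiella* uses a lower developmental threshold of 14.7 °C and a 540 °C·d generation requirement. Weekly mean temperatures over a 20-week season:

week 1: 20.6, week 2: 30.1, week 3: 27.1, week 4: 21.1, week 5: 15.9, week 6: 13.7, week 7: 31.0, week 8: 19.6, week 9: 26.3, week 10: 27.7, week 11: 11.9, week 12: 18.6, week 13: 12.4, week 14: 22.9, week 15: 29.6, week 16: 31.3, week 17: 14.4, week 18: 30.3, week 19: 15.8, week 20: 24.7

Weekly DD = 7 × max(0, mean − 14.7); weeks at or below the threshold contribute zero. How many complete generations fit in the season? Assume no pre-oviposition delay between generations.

Weekly DD (7 × max(0, T̄ − 14.7)): 41.3, 107.8, 86.8, 44.8, 8.4, 0.0, 114.1, 34.3, 81.2, 91.0, 0.0, 27.3, 0.0, 57.4, 104.3, 116.2, 0.0, 109.2, 7.7, 70.0.
Season total = 1101.8 DD.
Complete generations = ⌊1101.8 / 540⌋ = 2.

2 generations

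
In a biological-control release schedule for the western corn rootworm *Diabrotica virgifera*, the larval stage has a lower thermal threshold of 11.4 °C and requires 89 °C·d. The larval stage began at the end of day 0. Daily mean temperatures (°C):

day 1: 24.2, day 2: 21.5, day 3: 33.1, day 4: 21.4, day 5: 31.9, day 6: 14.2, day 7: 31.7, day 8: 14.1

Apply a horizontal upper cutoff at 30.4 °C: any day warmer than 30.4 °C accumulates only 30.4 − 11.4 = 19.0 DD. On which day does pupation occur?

Daily DD above 11.4 °C (capped at 19.0): 12.8, 10.1, 19.0, 10.0, 19.0, 2.8, 19.0, 2.7.
Cumulative: 12.8, 22.9, 41.9, 51.9, 70.9, 73.7, 92.7, 95.4.
The total first reaches 89 DD on day 7.

day 7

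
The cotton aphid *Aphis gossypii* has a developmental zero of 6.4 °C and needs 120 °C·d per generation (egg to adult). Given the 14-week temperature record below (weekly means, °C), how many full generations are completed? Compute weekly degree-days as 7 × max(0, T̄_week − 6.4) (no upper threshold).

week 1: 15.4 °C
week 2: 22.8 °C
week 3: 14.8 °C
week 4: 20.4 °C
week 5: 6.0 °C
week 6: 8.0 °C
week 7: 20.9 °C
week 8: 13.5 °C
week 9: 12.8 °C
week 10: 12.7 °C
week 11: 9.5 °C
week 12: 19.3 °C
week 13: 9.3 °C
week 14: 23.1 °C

6 generations

Weekly DD (7 × max(0, T̄ − 6.4)): 63.0, 114.8, 58.8, 98.0, 0.0, 11.2, 101.5, 49.7, 44.8, 44.1, 21.7, 90.3, 20.3, 116.9.
Season total = 835.1 DD.
Complete generations = ⌊835.1 / 120⌋ = 6.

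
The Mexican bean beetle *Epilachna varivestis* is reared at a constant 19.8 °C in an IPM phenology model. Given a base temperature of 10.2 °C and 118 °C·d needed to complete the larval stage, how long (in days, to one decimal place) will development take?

12.3 days

Daily accumulation = 19.8 − 10.2 = 9.6 DD/day.
Duration = 118 / 9.6 = 12.292 ≈ 12.3 days.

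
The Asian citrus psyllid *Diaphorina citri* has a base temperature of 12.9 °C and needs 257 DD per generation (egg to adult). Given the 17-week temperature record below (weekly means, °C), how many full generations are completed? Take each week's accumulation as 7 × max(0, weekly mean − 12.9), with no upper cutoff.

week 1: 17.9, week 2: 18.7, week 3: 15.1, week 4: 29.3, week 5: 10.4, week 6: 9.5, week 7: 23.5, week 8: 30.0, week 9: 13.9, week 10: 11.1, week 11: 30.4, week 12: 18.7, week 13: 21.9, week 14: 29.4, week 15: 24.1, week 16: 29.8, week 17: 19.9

Weekly DD (7 × max(0, T̄ − 12.9)): 35.0, 40.6, 15.4, 114.8, 0.0, 0.0, 74.2, 119.7, 7.0, 0.0, 122.5, 40.6, 63.0, 115.5, 78.4, 118.3, 49.0.
Season total = 994.0 DD.
Complete generations = ⌊994.0 / 257⌋ = 3.

3 generations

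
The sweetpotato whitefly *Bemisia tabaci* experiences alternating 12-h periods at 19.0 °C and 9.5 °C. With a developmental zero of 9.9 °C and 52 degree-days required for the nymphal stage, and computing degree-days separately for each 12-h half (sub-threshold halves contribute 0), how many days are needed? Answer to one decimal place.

Day half: max(0, 19.0 − 9.9) × 0.5 = 9.1 × 0.5 = 4.55 DD.
Night half: max(0, 9.5 − 9.9) × 0.5 = 0.0 × 0.5 = 0.00 DD.
Per 24 h: 4.55 DD/day.
Duration = 52 / 4.55 = 11.429 ≈ 11.4 days.

11.4 days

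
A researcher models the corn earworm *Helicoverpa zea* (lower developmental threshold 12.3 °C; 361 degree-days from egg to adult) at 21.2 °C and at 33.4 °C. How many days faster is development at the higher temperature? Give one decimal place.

At 21.2 °C: 361 / (21.2 − 12.3) = 361 / 8.9 = 40.562 d.
At 33.4 °C: 361 / (33.4 − 12.3) = 361 / 21.1 = 17.109 d.
Difference = |40.562 − 17.109| = 23.453 ≈ 23.5 days.

23.5 days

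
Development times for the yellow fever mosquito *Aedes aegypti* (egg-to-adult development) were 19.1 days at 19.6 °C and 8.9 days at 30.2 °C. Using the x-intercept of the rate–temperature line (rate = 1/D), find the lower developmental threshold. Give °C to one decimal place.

10.4 °C

Under the model K = D·(T − T_b), so D₁·(T₁ − T_b) = D₂·(T₂ − T_b).
19.1·(19.6 − T_b) = 8.9·(30.2 − T_b)
T_b = (19.1·19.6 − 8.9·30.2) / (19.1 − 8.9) = 105.58 / 10.2 = 10.351 °C ≈ 10.4 °C.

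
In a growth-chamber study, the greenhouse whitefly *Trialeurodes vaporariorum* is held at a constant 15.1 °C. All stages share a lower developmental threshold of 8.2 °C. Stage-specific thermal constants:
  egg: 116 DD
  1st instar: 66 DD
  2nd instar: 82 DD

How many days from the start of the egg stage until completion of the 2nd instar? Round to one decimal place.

Daily accumulation at 15.1 °C = 15.1 − 8.2 = 6.9 DD/day.
Total K = 116 + 66 + 82 = 264 DD.
Total duration = 264 / 6.9 = 38.261 ≈ 38.3 days.

38.3 days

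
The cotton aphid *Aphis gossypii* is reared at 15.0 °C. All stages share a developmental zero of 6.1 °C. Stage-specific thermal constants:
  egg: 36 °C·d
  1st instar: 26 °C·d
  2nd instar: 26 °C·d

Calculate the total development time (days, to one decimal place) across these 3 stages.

9.9 days

Daily accumulation at 15.0 °C = 15.0 − 6.1 = 8.9 DD/day.
Total K = 36 + 26 + 26 = 88 DD.
Total duration = 88 / 8.9 = 9.888 ≈ 9.9 days.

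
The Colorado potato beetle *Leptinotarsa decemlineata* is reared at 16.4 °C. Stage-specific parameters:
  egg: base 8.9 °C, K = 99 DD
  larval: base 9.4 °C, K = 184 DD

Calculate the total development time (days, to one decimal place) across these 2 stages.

39.5 days

egg: 99 / (16.4 − 8.9) = 99 / 7.5 = 13.200 d.
larval: 184 / (16.4 − 9.4) = 184 / 7.0 = 26.286 d.
Sum = 39.486 ≈ 39.5 days.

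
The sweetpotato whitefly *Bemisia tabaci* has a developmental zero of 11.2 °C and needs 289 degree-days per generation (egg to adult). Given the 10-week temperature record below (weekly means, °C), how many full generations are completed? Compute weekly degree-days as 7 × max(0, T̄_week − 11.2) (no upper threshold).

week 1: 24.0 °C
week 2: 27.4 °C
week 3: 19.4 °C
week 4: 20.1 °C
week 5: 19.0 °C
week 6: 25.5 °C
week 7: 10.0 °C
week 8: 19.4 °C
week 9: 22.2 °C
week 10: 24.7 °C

Weekly DD (7 × max(0, T̄ − 11.2)): 89.6, 113.4, 57.4, 62.3, 54.6, 100.1, 0.0, 57.4, 77.0, 94.5.
Season total = 706.3 DD.
Complete generations = ⌊706.3 / 289⌋ = 2.

2 generations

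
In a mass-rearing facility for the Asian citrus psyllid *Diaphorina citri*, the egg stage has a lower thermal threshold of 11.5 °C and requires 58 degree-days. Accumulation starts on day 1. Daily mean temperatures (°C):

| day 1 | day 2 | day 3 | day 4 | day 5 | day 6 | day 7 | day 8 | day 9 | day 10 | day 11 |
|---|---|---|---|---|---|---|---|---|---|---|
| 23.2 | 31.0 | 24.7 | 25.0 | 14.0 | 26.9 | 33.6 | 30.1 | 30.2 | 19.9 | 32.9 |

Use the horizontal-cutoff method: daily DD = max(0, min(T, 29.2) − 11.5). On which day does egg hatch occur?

day 5

Daily DD above 11.5 °C (capped at 17.7): 11.7, 17.7, 13.2, 13.5, 2.5, 15.4, 17.7, 17.7, 17.7, 8.4, 17.7.
Cumulative: 11.7, 29.4, 42.6, 56.1, 58.6, 74.0, 91.7, 109.4, 127.1, 135.5, 153.2.
The total first reaches 58 DD on day 5.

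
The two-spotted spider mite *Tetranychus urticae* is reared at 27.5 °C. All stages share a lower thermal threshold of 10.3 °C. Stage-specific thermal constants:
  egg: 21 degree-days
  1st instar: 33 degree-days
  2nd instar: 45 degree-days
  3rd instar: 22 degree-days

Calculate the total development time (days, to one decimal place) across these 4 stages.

7.0 days

Daily accumulation at 27.5 °C = 27.5 − 10.3 = 17.2 DD/day.
Total K = 21 + 33 + 45 + 22 = 121 DD.
Total duration = 121 / 17.2 = 7.035 ≈ 7.0 days.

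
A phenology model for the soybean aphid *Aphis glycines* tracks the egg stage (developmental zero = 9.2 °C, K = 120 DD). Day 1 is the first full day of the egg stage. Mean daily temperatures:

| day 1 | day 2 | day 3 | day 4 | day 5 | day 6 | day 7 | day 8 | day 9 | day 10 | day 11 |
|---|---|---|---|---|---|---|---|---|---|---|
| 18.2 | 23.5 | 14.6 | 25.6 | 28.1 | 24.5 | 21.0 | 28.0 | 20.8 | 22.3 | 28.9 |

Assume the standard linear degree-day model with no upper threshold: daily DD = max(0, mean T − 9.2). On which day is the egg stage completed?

Daily DD above 9.2 °C: 9.0, 14.3, 5.4, 16.4, 18.9, 15.3, 11.8, 18.8, 11.6, 13.1, 19.7.
Cumulative: 9.0, 23.3, 28.7, 45.1, 64.0, 79.3, 91.1, 109.9, 121.5, 134.6, 154.3.
The total first reaches 120 DD on day 9.

day 9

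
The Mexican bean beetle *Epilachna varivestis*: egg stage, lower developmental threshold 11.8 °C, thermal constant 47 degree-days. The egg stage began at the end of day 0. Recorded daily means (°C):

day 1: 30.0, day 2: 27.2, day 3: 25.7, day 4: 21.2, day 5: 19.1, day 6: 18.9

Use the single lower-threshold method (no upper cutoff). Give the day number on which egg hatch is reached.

Daily DD above 11.8 °C: 18.2, 15.4, 13.9, 9.4, 7.3, 7.1.
Cumulative: 18.2, 33.6, 47.5, 56.9, 64.2, 71.3.
The total first reaches 47 DD on day 3.

day 3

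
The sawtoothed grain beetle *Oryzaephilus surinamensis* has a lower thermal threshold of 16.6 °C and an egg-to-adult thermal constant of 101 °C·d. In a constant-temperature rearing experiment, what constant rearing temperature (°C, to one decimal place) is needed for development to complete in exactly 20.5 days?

Required daily accumulation = 101 / 20.5 = 4.927 DD/day.
T = T_base + 4.927 = 16.6 + 4.927 = 21.527 ≈ 21.5 °C.

21.5 °C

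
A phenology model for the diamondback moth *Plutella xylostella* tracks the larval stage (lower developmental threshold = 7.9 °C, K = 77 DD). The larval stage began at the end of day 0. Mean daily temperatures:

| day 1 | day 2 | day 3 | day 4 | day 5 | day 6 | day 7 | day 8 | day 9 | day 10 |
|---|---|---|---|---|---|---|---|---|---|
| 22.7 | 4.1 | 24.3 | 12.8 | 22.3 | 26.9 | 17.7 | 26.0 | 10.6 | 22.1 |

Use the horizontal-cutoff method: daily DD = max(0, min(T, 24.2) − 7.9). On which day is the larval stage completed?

day 8

Daily DD above 7.9 °C (capped at 16.3): 14.8, 0.0, 16.3, 4.9, 14.4, 16.3, 9.8, 16.3, 2.7, 14.2.
Cumulative: 14.8, 14.8, 31.1, 36.0, 50.4, 66.7, 76.5, 92.8, 95.5, 109.7.
The total first reaches 77 DD on day 8.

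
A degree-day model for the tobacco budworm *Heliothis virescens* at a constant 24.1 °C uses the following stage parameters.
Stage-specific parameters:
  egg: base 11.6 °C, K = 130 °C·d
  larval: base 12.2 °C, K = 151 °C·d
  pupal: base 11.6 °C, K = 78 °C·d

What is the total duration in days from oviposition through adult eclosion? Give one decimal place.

29.3 days

egg: 130 / (24.1 − 11.6) = 130 / 12.5 = 10.400 d.
larval: 151 / (24.1 − 12.2) = 151 / 11.9 = 12.689 d.
pupal: 78 / (24.1 − 11.6) = 78 / 12.5 = 6.240 d.
Sum = 29.329 ≈ 29.3 days.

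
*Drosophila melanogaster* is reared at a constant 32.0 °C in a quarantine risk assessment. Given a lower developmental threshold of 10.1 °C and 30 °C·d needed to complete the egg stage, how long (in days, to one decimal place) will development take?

Daily accumulation = 32.0 − 10.1 = 21.9 DD/day.
Duration = 30 / 21.9 = 1.370 ≈ 1.4 days.

1.4 days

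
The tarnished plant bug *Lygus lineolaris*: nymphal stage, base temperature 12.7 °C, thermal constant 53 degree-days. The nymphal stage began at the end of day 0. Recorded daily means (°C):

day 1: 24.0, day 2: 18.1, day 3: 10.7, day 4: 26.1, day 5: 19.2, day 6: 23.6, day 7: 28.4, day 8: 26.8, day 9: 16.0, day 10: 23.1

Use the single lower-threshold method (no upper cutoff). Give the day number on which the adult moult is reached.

Daily DD above 12.7 °C: 11.3, 5.4, 0.0, 13.4, 6.5, 10.9, 15.7, 14.1, 3.3, 10.4.
Cumulative: 11.3, 16.7, 16.7, 30.1, 36.6, 47.5, 63.2, 77.3, 80.6, 91.0.
The total first reaches 53 DD on day 7.

day 7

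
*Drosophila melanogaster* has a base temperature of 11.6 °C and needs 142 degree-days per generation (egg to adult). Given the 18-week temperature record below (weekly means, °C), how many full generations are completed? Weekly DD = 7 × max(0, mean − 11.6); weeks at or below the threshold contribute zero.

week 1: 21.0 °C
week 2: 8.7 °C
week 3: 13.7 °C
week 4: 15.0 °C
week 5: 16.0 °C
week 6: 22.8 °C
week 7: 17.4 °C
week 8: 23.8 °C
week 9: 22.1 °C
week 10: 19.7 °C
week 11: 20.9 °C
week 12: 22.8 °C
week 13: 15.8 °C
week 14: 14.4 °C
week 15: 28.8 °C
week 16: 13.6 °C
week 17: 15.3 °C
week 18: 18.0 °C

6 generations

Weekly DD (7 × max(0, T̄ − 11.6)): 65.8, 0.0, 14.7, 23.8, 30.8, 78.4, 40.6, 85.4, 73.5, 56.7, 65.1, 78.4, 29.4, 19.6, 120.4, 14.0, 25.9, 44.8.
Season total = 867.3 DD.
Complete generations = ⌊867.3 / 142⌋ = 6.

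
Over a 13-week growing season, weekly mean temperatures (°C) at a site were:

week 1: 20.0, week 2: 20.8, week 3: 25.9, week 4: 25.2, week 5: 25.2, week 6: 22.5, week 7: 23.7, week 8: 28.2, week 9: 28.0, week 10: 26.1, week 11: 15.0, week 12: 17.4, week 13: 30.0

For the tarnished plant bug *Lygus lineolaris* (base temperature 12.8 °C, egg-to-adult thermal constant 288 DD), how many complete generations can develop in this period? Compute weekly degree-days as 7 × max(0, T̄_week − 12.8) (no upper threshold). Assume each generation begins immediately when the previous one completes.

Weekly DD (7 × max(0, T̄ − 12.8)): 50.4, 56.0, 91.7, 86.8, 86.8, 67.9, 76.3, 107.8, 106.4, 93.1, 15.4, 32.2, 120.4.
Season total = 991.2 DD.
Complete generations = ⌊991.2 / 288⌋ = 3.

3 generations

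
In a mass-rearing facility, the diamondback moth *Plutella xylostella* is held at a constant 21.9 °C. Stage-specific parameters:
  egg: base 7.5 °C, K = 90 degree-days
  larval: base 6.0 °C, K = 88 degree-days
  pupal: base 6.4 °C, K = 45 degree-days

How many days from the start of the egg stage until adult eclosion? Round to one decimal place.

egg: 90 / (21.9 − 7.5) = 90 / 14.4 = 6.250 d.
larval: 88 / (21.9 − 6.0) = 88 / 15.9 = 5.535 d.
pupal: 45 / (21.9 − 6.4) = 45 / 15.5 = 2.903 d.
Sum = 14.688 ≈ 14.7 days.

14.7 days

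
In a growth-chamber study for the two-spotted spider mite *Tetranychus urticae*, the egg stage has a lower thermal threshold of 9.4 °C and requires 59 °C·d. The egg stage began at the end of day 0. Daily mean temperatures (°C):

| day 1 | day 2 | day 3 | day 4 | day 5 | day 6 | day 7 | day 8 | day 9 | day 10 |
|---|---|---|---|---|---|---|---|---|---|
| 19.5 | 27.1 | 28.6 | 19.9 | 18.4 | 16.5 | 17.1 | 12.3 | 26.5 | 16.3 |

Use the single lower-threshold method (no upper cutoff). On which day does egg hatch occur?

Daily DD above 9.4 °C: 10.1, 17.7, 19.2, 10.5, 9.0, 7.1, 7.7, 2.9, 17.1, 6.9.
Cumulative: 10.1, 27.8, 47.0, 57.5, 66.5, 73.6, 81.3, 84.2, 101.3, 108.2.
The total first reaches 59 DD on day 5.

day 5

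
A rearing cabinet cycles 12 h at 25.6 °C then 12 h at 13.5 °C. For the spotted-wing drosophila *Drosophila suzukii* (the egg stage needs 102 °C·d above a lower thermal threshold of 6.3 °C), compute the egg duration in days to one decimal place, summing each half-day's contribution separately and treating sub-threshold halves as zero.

Day half: max(0, 25.6 − 6.3) × 0.5 = 19.3 × 0.5 = 9.65 DD.
Night half: max(0, 13.5 − 6.3) × 0.5 = 7.2 × 0.5 = 3.60 DD.
Per 24 h: 13.25 DD/day.
Duration = 102 / 13.25 = 7.698 ≈ 7.7 days.

7.7 days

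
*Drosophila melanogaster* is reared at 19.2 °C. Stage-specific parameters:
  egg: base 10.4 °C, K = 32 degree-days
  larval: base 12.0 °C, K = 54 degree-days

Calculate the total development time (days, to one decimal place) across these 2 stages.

11.1 days

egg: 32 / (19.2 − 10.4) = 32 / 8.8 = 3.636 d.
larval: 54 / (19.2 − 12.0) = 54 / 7.2 = 7.500 d.
Sum = 11.136 ≈ 11.1 days.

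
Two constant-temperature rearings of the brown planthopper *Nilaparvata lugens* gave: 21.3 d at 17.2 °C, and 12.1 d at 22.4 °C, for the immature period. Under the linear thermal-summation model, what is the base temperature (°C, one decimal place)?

10.4 °C

Equal thermal constants: D₁(T₁ − T_b) = D₂(T₂ − T_b).
21.3·(17.2 − T_b) = 12.1·(22.4 − T_b)
T_b = (21.3·17.2 − 12.1·22.4) / (21.3 − 12.1) = 95.32 / 9.2 = 10.361 °C ≈ 10.4 °C.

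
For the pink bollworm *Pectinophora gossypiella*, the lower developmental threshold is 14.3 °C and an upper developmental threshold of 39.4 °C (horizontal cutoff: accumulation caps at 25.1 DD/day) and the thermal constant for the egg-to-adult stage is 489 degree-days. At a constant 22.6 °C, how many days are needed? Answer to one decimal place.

58.9 days

Daily accumulation = 22.6 − 14.3 = 8.3 DD/day.
Duration = 489 / 8.3 = 58.916 ≈ 58.9 days.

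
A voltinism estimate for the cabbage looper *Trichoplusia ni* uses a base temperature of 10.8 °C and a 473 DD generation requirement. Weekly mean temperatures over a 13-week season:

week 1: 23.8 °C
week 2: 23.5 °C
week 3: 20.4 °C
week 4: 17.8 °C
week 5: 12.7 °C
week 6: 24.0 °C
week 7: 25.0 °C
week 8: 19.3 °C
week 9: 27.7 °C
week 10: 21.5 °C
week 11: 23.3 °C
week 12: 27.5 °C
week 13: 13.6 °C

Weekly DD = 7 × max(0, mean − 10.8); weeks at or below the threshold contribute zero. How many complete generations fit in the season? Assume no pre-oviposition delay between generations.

Weekly DD (7 × max(0, T̄ − 10.8)): 91.0, 88.9, 67.2, 49.0, 13.3, 92.4, 99.4, 59.5, 118.3, 74.9, 87.5, 116.9, 19.6.
Season total = 977.9 DD.
Complete generations = ⌊977.9 / 473⌋ = 2.

2 generations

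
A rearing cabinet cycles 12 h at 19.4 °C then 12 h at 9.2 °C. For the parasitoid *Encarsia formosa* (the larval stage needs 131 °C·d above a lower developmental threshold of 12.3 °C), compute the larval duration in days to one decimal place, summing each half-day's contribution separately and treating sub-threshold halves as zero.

Day half: max(0, 19.4 − 12.3) × 0.5 = 7.1 × 0.5 = 3.55 DD.
Night half: max(0, 9.2 − 12.3) × 0.5 = 0.0 × 0.5 = 0.00 DD.
Per 24 h: 3.55 DD/day.
Duration = 131 / 3.55 = 36.901 ≈ 36.9 days.

36.9 days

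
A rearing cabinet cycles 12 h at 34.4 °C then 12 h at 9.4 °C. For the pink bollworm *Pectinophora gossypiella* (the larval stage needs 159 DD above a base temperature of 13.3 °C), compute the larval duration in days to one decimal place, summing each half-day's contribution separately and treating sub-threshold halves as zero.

Day half: max(0, 34.4 − 13.3) × 0.5 = 21.1 × 0.5 = 10.55 DD.
Night half: max(0, 9.4 − 13.3) × 0.5 = 0.0 × 0.5 = 0.00 DD.
Per 24 h: 10.55 DD/day.
Duration = 159 / 10.55 = 15.071 ≈ 15.1 days.

15.1 days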